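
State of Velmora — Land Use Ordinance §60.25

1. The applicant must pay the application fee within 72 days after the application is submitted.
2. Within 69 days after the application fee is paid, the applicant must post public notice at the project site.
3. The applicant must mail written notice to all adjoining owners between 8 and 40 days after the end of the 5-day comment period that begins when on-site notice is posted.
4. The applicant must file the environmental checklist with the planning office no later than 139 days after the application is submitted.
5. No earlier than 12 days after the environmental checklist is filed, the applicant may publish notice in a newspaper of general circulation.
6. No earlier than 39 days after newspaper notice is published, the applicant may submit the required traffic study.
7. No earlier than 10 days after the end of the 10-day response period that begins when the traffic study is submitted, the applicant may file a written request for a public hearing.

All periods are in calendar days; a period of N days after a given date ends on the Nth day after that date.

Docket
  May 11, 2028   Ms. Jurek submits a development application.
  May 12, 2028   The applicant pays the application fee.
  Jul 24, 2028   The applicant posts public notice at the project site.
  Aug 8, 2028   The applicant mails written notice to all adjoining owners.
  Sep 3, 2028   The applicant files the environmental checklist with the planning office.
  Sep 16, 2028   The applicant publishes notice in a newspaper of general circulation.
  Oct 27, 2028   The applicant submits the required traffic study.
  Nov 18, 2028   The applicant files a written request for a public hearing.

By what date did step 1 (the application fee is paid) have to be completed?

Step 1 runs from May 11, 2028, when the application is submitted. 72 days after May 11, 2028 is Jul 22, 2028.

Jul 22, 2028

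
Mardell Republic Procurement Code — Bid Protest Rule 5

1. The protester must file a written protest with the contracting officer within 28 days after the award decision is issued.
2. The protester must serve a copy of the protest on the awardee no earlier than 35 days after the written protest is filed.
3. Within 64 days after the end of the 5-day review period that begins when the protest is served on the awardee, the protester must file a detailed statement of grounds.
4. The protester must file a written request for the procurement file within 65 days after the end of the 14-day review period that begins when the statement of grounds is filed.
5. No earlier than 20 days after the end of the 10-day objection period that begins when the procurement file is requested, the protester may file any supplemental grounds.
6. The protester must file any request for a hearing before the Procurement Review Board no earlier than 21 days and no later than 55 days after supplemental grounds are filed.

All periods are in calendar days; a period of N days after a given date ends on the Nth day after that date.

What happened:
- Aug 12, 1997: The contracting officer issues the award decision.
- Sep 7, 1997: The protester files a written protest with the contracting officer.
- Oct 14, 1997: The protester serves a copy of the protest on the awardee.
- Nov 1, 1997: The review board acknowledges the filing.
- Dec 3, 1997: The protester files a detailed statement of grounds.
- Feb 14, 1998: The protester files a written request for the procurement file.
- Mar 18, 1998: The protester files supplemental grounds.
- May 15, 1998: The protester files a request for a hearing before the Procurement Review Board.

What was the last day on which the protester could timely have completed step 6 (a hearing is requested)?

May 12, 1998

Step 6 runs from Mar 18, 1998, when supplemental grounds are filed. The window is 21–55 days after Mar 18, 1998; it closes on May 12, 1998.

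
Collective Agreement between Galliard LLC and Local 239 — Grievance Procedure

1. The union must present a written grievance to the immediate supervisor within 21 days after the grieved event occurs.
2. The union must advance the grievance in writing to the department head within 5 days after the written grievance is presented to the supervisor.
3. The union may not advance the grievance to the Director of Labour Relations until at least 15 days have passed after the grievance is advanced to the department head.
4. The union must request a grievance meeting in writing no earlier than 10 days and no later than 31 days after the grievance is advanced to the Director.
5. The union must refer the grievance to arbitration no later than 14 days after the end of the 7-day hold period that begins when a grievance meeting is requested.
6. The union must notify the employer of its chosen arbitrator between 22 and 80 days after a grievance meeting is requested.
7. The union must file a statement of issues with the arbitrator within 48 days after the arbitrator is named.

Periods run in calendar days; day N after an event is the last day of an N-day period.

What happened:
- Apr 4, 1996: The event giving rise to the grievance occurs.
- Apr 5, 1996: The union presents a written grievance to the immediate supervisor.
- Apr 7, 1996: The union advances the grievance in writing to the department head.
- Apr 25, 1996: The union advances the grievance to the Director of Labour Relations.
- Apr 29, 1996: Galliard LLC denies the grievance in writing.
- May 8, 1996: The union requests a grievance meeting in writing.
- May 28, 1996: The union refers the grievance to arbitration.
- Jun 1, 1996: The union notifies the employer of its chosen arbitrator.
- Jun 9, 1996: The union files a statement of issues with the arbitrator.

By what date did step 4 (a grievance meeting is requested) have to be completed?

Step 4 runs from Apr 25, 1996, when the grievance is advanced to the Director. The window is 10–31 days after Apr 25, 1996; it closes on May 26, 1996.

May 26, 1996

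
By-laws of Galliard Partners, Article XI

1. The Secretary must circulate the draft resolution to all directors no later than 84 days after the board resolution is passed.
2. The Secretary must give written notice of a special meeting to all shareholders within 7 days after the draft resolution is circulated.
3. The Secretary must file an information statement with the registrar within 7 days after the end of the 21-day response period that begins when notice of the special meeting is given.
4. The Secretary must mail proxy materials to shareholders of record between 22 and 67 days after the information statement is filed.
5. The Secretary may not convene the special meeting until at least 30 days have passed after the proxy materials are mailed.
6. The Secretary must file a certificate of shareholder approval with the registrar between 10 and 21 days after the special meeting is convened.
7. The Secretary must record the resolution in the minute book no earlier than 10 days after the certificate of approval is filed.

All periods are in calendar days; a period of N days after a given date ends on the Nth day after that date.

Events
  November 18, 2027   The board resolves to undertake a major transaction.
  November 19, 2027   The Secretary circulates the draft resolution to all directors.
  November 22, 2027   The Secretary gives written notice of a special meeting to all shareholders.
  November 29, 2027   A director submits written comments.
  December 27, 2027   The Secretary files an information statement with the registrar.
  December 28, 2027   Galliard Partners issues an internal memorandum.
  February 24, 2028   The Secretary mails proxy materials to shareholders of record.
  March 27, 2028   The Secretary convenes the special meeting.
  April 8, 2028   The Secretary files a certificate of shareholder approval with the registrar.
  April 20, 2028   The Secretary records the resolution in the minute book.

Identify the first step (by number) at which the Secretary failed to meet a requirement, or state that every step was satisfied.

Step 3

(1) due by November 18, 2027 + 84 days = February 10, 2028; November 19, 2027 is within that limit.
(2) due by November 19, 2027 + 7 days = November 26, 2027; November 22, 2027 is within that limit.
(3) due by December 13, 2027 + 7 days = December 20, 2027; not done until December 27, 2027, 7 days after the deadline.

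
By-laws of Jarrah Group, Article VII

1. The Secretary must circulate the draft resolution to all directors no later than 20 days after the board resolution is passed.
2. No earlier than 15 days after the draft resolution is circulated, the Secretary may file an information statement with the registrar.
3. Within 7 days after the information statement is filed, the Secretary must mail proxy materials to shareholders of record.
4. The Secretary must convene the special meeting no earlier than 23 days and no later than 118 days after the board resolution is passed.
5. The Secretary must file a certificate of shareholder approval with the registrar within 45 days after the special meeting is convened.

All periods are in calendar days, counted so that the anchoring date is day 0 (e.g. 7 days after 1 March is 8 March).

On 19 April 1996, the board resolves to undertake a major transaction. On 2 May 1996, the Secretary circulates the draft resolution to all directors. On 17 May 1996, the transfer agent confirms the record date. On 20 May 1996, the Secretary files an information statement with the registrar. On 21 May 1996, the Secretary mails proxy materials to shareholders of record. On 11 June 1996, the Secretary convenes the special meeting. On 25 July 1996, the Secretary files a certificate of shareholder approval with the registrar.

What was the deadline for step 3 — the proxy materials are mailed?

27 May 1996

Step 3 runs from 20 May 1996, when the information statement is filed. 7 days after 20 May 1996 is 27 May 1996.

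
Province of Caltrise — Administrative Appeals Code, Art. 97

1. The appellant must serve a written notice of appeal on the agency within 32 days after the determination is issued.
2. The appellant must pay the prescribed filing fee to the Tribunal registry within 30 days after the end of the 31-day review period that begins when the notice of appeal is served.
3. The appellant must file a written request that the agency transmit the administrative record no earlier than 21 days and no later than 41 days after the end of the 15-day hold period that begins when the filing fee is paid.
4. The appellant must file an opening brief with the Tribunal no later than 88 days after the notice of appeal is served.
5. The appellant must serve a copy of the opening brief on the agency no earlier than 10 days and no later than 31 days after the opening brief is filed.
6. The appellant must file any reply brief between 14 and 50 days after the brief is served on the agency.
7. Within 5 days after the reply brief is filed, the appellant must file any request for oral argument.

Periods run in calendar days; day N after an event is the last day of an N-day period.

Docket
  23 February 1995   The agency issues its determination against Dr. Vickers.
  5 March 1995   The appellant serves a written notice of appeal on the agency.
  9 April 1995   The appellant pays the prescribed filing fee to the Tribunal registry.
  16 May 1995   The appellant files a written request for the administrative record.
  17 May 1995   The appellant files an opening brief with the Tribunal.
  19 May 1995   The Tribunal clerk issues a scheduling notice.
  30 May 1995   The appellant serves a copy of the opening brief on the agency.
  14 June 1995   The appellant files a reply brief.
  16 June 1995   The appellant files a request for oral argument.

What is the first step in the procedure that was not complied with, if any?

None — every step was satisfied

(1) due by 23 February 1995 + 32 days = 27 March 1995; 5 March 1995 is within that limit.
(2) due by 5 April 1995 + 30 days = 5 May 1995; done 9 April 1995 — timely.
(3) the permitted window runs from 24 April 1995 + 21 = 15 May 1995 to 24 April 1995 + 41 = 4 June 1995; done 16 May 1995 — within the window.
(4) due by 5 March 1995 + 88 days = 1 June 1995; done 17 May 1995 — timely.
(5) the permitted window runs from 17 May 1995 + 10 = 27 May 1995 to 17 May 1995 + 31 = 17 June 1995; done 30 May 1995 — within the window.
(6) the permitted window runs from 30 May 1995 + 14 = 13 June 1995 to 30 May 1995 + 50 = 19 July 1995; done 14 June 1995 — within the window.
(7) due by 14 June 1995 + 5 days = 19 June 1995; 16 June 1995 is within that limit.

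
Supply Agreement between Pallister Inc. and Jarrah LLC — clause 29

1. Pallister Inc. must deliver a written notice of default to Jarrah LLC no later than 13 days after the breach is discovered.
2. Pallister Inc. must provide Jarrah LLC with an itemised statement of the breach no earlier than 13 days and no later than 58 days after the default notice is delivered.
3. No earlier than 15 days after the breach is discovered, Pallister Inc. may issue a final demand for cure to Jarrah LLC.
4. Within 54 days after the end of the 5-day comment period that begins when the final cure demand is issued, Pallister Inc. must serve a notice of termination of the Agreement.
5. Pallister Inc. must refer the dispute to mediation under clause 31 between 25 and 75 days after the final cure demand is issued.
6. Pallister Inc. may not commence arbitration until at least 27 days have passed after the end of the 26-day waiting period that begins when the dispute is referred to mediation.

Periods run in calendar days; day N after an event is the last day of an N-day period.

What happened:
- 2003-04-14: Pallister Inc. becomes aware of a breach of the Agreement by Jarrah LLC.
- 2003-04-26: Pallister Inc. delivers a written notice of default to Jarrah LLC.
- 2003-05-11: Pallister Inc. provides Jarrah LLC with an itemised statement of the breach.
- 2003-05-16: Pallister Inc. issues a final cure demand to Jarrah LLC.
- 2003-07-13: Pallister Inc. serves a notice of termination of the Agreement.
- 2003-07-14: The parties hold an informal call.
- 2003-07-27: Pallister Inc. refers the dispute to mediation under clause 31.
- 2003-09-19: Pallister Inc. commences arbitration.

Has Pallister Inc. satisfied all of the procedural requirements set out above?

Step 1: 13 days after 2003-04-14 (when the breach is discovered) is 2003-04-27; completed 2003-04-26, before the deadline.
Step 2: the window is 13–58 days after 2003-04-26 (when the default notice is delivered), so 2003-05-09 through 2003-06-23; done 2003-05-11 — within the window.
Step 3: the earliest permitted date is 15 days after 2003-04-14 (when the breach is discovered), i.e. 2003-04-29; done 2003-05-16, after the minimum wait.
Step 4: 54 days after 2003-05-21 (end of the 5-day comment period, which began when the final cure demand is issued on 2003-05-16) is 2003-07-14; 2003-07-13 is within that limit.
Step 5: the window is 25–75 days after 2003-05-16 (when the final cure demand is issued), so 2003-06-10 through 2003-07-30; done 2003-07-27, which is between those dates.
Step 6: the earliest permitted date is 27 days after 2003-08-22 (end of the 26-day waiting period, which began when the dispute is referred to mediation on 2003-07-27), i.e. 2003-09-18; done 2003-09-19, after the minimum wait.

Yes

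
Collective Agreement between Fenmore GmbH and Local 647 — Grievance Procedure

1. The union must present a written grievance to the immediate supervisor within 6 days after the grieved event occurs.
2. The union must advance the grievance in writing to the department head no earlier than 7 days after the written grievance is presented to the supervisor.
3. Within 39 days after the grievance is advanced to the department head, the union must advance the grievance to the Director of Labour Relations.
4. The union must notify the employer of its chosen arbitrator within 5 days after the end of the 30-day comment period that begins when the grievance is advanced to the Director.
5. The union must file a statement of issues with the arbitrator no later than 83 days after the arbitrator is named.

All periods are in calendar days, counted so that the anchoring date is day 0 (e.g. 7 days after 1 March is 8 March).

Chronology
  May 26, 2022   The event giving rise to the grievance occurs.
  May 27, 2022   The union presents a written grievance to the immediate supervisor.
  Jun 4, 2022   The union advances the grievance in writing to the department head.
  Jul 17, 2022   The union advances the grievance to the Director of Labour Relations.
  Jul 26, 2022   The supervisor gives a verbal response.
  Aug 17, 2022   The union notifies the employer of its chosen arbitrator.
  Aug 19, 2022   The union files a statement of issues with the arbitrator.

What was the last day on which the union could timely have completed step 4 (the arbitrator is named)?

Aug 21, 2022

The grievance is advanced to the Director on Jul 17, 2022; the 30-day comment period therefore ends Aug 16, 2022, and step 4 runs from that date. 5 days after Aug 16, 2022 is Aug 21, 2022.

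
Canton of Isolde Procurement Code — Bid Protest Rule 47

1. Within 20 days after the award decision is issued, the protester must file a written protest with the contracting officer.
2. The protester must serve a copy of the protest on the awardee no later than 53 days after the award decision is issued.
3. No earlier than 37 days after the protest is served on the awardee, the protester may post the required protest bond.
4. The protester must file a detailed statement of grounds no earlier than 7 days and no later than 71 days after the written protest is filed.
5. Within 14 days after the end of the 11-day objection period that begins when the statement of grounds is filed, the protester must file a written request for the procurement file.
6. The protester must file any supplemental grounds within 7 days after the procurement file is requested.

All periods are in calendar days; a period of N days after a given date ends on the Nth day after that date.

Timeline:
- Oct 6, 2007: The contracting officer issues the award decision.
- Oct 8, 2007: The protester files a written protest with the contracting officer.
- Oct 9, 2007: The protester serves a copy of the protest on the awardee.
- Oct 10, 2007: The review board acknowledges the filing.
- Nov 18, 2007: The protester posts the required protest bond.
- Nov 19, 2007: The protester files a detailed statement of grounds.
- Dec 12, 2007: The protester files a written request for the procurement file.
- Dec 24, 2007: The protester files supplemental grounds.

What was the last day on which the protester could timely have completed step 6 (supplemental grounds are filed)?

Step 6 runs from Dec 12, 2007, when the procurement file is requested. 7 days after Dec 12, 2007 is Dec 19, 2007.

Dec 19, 2007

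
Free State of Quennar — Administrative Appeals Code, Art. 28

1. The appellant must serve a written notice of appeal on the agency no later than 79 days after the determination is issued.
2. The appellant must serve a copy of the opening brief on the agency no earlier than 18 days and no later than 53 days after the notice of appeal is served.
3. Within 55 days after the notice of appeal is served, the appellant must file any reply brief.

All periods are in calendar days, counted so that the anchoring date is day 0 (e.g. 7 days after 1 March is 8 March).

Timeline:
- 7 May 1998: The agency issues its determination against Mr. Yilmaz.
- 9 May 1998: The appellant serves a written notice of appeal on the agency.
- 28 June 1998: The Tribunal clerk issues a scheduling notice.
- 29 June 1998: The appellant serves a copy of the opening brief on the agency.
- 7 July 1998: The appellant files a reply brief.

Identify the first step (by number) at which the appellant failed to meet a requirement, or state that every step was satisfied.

Step 3

(1) due by 7 May 1998 + 79 days = 25 July 1998; done 9 May 1998 — timely.
(2) the permitted window runs from 9 May 1998 + 18 = 27 May 1998 to 9 May 1998 + 53 = 1 July 1998; done 29 June 1998, which is between those dates.
(3) due by 9 May 1998 + 55 days = 3 July 1998; 7 July 1998 misses that deadline by 4 days.
That is the first point of non-compliance.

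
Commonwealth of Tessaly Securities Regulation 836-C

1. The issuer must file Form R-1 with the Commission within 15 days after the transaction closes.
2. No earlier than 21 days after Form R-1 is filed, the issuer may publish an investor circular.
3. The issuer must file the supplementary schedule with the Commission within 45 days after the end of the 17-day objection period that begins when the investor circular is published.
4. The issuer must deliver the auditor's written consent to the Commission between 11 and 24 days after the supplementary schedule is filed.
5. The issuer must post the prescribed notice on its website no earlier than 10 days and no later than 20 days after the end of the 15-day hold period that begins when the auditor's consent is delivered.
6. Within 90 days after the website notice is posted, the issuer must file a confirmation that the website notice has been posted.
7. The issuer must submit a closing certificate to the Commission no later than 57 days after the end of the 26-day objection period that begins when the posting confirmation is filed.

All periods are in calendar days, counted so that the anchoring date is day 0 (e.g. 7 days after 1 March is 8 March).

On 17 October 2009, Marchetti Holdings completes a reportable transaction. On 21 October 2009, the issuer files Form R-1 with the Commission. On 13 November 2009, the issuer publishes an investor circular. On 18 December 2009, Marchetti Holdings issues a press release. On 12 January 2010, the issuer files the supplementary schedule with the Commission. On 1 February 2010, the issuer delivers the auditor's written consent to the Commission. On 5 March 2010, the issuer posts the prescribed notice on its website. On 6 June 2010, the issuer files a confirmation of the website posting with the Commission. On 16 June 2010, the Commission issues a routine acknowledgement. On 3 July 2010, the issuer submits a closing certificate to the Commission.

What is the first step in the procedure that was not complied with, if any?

Step 6

(1) due by 17 October 2009 + 15 days = 1 November 2009; done 21 October 2009 — timely.
(2) permitted from 21 October 2009 + 21 days = 11 November 2009 onward; done 13 November 2009 — permitted.
(3) due by 30 November 2009 + 45 days = 14 January 2010; completed 12 January 2010, before the deadline.
(4) the permitted window runs from 12 January 2010 + 11 = 23 January 2010 to 12 January 2010 + 24 = 5 February 2010; done 1 February 2010 — within the window.
(5) the permitted window runs from 16 February 2010 + 10 = 26 February 2010 to 16 February 2010 + 20 = 8 March 2010; 5 March 2010 falls inside that range.
(6) due by 5 March 2010 + 90 days = 3 June 2010; 6 June 2010 misses that deadline by 3 days.
The analysis stops there.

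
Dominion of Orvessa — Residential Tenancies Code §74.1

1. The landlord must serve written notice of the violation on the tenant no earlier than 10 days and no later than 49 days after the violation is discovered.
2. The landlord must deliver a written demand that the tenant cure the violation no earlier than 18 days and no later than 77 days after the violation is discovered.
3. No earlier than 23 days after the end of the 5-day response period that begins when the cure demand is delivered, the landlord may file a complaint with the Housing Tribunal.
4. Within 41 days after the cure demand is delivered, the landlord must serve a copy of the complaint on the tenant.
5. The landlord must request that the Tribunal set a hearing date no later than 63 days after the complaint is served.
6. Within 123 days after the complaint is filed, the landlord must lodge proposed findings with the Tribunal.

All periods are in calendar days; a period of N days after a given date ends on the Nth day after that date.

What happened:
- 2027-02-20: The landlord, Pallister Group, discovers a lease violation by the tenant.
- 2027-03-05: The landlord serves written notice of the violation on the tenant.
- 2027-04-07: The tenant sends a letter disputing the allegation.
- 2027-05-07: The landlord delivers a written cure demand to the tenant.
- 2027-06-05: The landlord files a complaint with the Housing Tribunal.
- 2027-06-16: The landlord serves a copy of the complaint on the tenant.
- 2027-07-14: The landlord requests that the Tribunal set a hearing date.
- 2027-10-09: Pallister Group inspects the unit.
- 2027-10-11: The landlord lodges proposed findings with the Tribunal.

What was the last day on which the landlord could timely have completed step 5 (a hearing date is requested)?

Step 5 runs from 2027-06-16, when the complaint is served. 63 days after 2027-06-16 is 2027-08-18.

2027-08-18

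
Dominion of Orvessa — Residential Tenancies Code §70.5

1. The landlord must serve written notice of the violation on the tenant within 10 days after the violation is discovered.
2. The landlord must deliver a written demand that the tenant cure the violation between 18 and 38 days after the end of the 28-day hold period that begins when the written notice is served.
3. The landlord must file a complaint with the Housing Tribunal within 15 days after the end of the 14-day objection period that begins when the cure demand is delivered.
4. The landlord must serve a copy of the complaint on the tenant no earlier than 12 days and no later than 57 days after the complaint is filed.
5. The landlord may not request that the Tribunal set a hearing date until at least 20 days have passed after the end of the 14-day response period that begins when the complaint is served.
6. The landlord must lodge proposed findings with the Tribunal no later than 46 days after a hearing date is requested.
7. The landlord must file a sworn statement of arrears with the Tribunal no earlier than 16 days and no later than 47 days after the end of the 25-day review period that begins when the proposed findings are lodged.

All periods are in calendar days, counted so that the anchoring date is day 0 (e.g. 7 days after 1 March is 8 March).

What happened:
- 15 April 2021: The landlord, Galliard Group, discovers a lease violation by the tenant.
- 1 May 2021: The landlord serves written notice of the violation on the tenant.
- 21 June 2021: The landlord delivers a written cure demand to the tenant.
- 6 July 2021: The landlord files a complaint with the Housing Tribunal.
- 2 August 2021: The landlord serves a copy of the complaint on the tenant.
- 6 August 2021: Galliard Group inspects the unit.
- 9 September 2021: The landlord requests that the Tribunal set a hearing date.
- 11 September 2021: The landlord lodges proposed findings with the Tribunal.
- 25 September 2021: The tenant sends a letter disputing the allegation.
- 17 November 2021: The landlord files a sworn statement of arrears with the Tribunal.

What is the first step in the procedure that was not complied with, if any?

Step 1: 10 days after 15 April 2021 (when the violation is discovered) is 25 April 2021; done 1 May 2021 — 6 days late.

Step 1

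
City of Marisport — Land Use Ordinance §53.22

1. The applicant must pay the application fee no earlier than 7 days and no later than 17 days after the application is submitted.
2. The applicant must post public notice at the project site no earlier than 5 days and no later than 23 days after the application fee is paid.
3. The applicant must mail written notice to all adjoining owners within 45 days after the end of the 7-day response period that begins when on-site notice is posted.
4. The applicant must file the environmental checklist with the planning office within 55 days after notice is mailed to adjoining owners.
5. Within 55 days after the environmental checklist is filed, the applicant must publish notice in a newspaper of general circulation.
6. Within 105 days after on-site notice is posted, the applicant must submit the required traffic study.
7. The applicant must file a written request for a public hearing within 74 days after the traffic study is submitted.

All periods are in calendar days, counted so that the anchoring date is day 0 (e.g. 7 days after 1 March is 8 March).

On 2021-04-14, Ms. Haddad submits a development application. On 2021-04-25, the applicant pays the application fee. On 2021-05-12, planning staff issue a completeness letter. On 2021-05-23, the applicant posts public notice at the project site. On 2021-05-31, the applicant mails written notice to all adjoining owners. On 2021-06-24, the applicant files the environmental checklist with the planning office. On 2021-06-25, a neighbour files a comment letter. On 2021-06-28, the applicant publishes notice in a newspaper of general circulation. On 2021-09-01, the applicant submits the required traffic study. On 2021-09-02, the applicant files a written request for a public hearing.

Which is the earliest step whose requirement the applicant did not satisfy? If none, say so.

Step 2

Step 1: the window is 7–17 days after 2021-04-14 (when the application is submitted), so 2021-04-21 through 2021-05-01; done 2021-04-25, which is between those dates.
Step 2: the window is 5–23 days after 2021-04-25 (when the application fee is paid), so 2021-04-30 through 2021-05-18; done 2021-05-23 — 5 days after the window closed.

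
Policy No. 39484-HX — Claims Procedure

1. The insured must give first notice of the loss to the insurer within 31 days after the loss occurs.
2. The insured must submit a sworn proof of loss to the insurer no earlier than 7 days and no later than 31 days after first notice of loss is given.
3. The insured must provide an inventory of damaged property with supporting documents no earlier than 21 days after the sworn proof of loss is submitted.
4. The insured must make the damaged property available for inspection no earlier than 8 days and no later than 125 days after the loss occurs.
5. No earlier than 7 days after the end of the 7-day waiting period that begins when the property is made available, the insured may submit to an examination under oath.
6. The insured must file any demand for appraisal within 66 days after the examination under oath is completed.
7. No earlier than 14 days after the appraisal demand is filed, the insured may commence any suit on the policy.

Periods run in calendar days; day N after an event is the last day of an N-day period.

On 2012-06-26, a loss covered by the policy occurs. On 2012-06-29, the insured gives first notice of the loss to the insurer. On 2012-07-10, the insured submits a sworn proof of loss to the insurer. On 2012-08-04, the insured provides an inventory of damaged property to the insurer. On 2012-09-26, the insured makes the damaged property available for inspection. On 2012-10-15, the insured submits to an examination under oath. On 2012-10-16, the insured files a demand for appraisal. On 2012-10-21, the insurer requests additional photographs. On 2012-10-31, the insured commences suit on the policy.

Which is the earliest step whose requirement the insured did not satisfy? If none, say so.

None — every step was satisfied

Step 1: 31 days after 2012-06-26 (when the loss occurs) is 2012-07-27; 2012-06-29 is within that limit.
Step 2: the window is 7–31 days after 2012-06-29 (when first notice of loss is given), so 2012-07-06 through 2012-07-30; done 2012-07-10, which is between those dates.
Step 3: the earliest permitted date is 21 days after 2012-07-10 (when the sworn proof of loss is submitted), i.e. 2012-07-31; 2012-08-04 is on or after that date.
Step 4: the window is 8–125 days after 2012-06-26 (when the loss occurs), so 2012-07-04 through 2012-10-29; done 2012-09-26, which is between those dates.
Step 5: the earliest permitted date is 7 days after 2012-10-03 (end of the 7-day waiting period, which began when the property is made available on 2012-09-26), i.e. 2012-10-10; 2012-10-15 is on or after that date.
Step 6: 66 days after 2012-10-15 (when the examination under oath is completed) is 2012-12-20; 2012-10-16 is within that limit.
Step 7: the earliest permitted date is 14 days after 2012-10-16 (when the appraisal demand is filed), i.e. 2012-10-30; 2012-10-31 is on or after that date.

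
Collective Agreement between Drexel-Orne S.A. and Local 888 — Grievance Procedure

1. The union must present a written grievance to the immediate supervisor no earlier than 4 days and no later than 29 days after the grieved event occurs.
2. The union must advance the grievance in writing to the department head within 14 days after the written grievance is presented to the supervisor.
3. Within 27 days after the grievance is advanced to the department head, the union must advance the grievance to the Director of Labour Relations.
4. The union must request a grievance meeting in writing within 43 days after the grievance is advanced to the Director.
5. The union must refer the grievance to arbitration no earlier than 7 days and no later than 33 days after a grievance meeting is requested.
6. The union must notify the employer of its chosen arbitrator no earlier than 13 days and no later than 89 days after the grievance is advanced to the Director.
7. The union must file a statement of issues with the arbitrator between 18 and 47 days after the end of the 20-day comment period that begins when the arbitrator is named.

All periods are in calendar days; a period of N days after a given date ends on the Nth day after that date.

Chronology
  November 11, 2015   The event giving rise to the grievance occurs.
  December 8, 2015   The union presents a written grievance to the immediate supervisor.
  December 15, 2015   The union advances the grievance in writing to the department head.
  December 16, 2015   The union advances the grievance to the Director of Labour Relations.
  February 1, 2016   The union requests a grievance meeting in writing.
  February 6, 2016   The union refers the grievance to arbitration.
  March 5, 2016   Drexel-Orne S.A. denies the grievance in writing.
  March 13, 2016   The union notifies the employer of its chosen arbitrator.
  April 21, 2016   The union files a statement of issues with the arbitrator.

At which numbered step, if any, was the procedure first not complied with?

Step 4

Step 1 — 4 and 29 days from November 11, 2015 (when the grieved event occurs) are November 15, 2015 and December 10, 2015 respectively; done December 8, 2015 — within the window.
Step 2 — counting 14 days from December 8, 2015 (when the written grievance is presented to the supervisor) gives a deadline of December 22, 2015; done December 15, 2015 — timely.
Step 3 — counting 27 days from December 15, 2015 (when the grievance is advanced to the department head) gives a deadline of January 11, 2016; December 16, 2015 is within that limit.
Step 4 — counting 43 days from December 16, 2015 (when the grievance is advanced to the Director) gives a deadline of January 28, 2016; February 1, 2016 misses that deadline by 4 days.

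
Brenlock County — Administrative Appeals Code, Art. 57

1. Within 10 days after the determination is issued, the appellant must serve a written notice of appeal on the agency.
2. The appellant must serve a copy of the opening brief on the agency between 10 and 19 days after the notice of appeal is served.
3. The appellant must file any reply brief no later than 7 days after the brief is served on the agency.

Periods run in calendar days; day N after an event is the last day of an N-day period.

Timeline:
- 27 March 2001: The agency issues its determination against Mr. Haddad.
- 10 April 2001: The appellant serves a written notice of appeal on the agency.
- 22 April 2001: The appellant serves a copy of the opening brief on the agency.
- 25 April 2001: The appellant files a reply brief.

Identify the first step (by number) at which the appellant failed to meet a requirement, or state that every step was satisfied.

Step 1 — counting 10 days from 27 March 2001 (when the determination is issued) gives a deadline of 6 April 2001; 10 April 2001 misses that deadline by 4 days.
The analysis stops there.

Step 1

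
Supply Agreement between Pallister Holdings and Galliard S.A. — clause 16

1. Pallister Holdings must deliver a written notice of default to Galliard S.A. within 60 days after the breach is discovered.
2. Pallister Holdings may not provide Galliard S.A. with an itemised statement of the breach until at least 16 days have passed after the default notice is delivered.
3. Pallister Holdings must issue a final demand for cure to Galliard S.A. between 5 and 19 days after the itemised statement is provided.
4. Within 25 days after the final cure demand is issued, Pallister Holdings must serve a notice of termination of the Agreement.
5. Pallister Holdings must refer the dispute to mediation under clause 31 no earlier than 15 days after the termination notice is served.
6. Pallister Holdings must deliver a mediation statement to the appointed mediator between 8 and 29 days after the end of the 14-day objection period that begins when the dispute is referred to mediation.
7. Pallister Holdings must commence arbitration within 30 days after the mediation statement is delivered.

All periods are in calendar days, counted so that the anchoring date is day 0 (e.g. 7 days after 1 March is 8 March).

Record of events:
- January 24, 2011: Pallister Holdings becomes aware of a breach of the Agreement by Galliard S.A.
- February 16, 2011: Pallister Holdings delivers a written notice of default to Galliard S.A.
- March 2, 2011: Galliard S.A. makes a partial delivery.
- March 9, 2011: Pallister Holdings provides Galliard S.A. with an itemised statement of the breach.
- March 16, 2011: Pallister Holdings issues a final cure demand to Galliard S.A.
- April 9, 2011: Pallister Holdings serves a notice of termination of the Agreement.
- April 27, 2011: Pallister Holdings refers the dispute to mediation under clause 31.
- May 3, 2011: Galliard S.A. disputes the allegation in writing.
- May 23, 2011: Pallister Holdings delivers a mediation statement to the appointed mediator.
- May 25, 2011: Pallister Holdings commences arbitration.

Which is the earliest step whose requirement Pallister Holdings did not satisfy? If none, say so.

None — every step was satisfied

Step 1: 60 days after January 24, 2011 (when the breach is discovered) is March 25, 2011; done February 16, 2011 — timely.
Step 2: the earliest permitted date is 16 days after February 16, 2011 (when the default notice is delivered), i.e. March 4, 2011; done March 9, 2011 — permitted.
Step 3: the window is 5–19 days after March 9, 2011 (when the itemised statement is provided), so March 14, 2011 through March 28, 2011; done March 16, 2011 — within the window.
Step 4: 25 days after March 16, 2011 (when the final cure demand is issued) is April 10, 2011; done April 9, 2011 — timely.
Step 5: the earliest permitted date is 15 days after April 9, 2011 (when the termination notice is served), i.e. April 24, 2011; April 27, 2011 is on or after that date.
Step 6: the window is 8–29 days after May 11, 2011 (end of the 14-day objection period, which began when the dispute is referred to mediation on April 27, 2011), so May 19, 2011 through June 9, 2011; done May 23, 2011 — within the window.
Step 7: 30 days after May 23, 2011 (when the mediation statement is delivered) is June 22, 2011; completed May 25, 2011, before the deadline.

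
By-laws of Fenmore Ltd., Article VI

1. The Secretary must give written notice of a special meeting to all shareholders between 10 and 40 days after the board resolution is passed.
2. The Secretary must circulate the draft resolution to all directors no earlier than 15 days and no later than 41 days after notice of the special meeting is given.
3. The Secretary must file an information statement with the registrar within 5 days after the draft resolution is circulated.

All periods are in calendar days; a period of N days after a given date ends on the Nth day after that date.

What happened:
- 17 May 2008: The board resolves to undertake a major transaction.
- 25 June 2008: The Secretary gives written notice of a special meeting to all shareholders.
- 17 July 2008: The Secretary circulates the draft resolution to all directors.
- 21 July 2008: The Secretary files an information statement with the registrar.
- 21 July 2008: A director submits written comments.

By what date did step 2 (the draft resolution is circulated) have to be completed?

Step 2 runs from 25 June 2008, when notice of the special meeting is given. The window is 15–41 days after 25 June 2008; it closes on 5 August 2008.

5 August 2008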